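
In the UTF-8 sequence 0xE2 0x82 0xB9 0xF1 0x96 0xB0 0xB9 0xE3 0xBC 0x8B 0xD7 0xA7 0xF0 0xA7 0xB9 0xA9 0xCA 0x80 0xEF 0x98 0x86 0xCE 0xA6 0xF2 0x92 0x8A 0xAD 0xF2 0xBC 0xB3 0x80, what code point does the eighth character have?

Offset 0: leading byte 0xE2 = 11100010 → 3-byte char #1 = E2 82 B9.
Offset 3: leading byte 0xF1 = 11110001 → 4-byte char #2 = F1 96 B0 B9.
Offset 7: leading byte 0xE3 = 11100011 → 3-byte char #3 = E3 BC 8B.
Offset 10: leading byte 0xD7 = 11010111 → 2-byte char #4 = D7 A7.
Offset 12: leading byte 0xF0 = 11110000 → 4-byte char #5 = F0 A7 B9 A9.
Offset 16: leading byte 0xCA = 11001010 → 2-byte char #6 = CA 80.
Offset 18: leading byte 0xEF = 11101111 → 3-byte char #7 = EF 98 86.
Offset 21: leading byte 0xCE = 11001110 → 2-byte char #8 = CE A6.
Leading byte 0xCE = 11001110 matches 110xxxxx → 2-byte sequence.
Byte 1: 0xCE = 11001110, payload 01110 (5 bits).
Byte 2: 0xA6 = 10100110 (10xxxxxx ✓), payload 100110.
Concatenate: 01110100110 = 0x3A6 (11 bits → U+03A6).

U+03A6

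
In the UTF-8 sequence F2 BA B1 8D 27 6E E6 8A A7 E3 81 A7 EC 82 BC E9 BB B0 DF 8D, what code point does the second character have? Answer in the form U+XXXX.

Offset 0: leading byte 0xF2 = 11110010 → 4-byte char #1 = F2 BA B1 8D.
Offset 4: leading byte 0x27 = 00100111 → 1-byte char #2 = 27.
Leading byte 0x27 = 00100111 matches 0xxxxxxx → 1-byte sequence.
Byte 1: 0x27 = 00100111, payload 0100111 (7 bits).
Concatenate: 0100111 = 0x27 (7 bits → U+0027).

U+0027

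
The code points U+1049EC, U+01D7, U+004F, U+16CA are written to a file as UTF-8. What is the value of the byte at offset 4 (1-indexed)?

0xAC

1-indexed offset 4 is 0-indexed offset 3.
U+1049EC → 4-byte form F4 84 A7 AC at offsets 0–3.
Offset 3 falls in char 1's range; it's byte 4 of F4 84 A7 AC = 0xAC.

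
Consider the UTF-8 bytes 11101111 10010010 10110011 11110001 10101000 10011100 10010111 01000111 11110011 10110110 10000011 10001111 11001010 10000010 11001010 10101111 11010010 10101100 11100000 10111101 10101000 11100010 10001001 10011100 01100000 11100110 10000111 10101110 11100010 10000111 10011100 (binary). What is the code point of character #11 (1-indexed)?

Offset 0: leading byte 0xEF = 11101111 → 3-byte char #1 = EF 92 B3.
Offset 3: leading byte 0xF1 = 11110001 → 4-byte char #2 = F1 A8 9C 97.
Offset 7: leading byte 0x47 = 01000111 → 1-byte char #3 = 47.
Offset 8: leading byte 0xF3 = 11110011 → 4-byte char #4 = F3 B6 83 8F.
Offset 12: leading byte 0xCA = 11001010 → 2-byte char #5 = CA 82.
Offset 14: leading byte 0xCA = 11001010 → 2-byte char #6 = CA AF.
Offset 16: leading byte 0xD2 = 11010010 → 2-byte char #7 = D2 AC.
Offset 18: leading byte 0xE0 = 11100000 → 3-byte char #8 = E0 BD A8.
Offset 21: leading byte 0xE2 = 11100010 → 3-byte char #9 = E2 89 9C.
Offset 24: leading byte 0x60 = 01100000 → 1-byte char #10 = 60.
Offset 25: leading byte 0xE6 = 11100110 → 3-byte char #11 = E6 87 AE.
Leading byte 0xE6 = 11100110 matches 1110xxxx → 3-byte sequence.
Byte 1: 0xE6 = 11100110, payload 0110 (4 bits).
Byte 2: 0x87 = 10000111 (10xxxxxx ✓), payload 000111.
Byte 3: 0xAE = 10101110 (10xxxxxx ✓), payload 101110.
Concatenate: 0110000111101110 = 0x61EE (16 bits → U+61EE).

U+61EE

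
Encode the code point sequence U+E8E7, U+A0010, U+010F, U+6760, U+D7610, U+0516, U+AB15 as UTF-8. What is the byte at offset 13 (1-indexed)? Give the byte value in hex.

0xF3

1-indexed offset 13 is 0-indexed offset 12.
U+E8E7 → 3-byte form EE A3 A7 at offsets 0–2.
U+A0010 → 4-byte form F2 A0 80 90 at offsets 3–6.
U+010F → 2-byte form C4 8F at offsets 7–8.
U+6760 → 3-byte form E6 9D A0 at offsets 9–11.
U+D7610 → 4-byte form F3 97 98 90 at offsets 12–15.
Offset 12 falls in char 5's range; it's byte 1 of F3 97 98 90 = 0xF3.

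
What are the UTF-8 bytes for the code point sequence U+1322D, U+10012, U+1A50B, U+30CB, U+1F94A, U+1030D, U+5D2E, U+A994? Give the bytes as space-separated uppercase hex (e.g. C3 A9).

U+1322D: 4-byte form → F0 93 88 AD.
U+10012: 4-byte form → F0 90 80 92.
U+1A50B: 4-byte form → F0 9A 94 8B.
U+30CB: 3-byte form → E3 83 8B.
U+1F94A: 4-byte form → F0 9F A5 8A.
U+1030D: 4-byte form → F0 90 8C 8D.
U+5D2E: 3-byte form → E5 B4 AE.
U+A994: 3-byte form → EA A6 94.
Concatenated (29 bytes): F0 93 88 AD F0 90 80 92 F0 9A 94 8B E3 83 8B F0 9F A5 8A F0 90 8C 8D E5 B4 AE EA A6 94.

F0 93 88 AD F0 90 80 92 F0 9A 94 8B E3 83 8B F0 9F A5 8A F0 90 8C 8D E5 B4 AE EA A6 94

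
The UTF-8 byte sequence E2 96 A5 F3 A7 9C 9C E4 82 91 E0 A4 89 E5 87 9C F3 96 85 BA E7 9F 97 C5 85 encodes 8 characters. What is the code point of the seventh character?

Offset 0: leading byte 0xE2 = 11100010 → 3-byte char #1 = E2 96 A5.
Offset 3: leading byte 0xF3 = 11110011 → 4-byte char #2 = F3 A7 9C 9C.
Offset 7: leading byte 0xE4 = 11100100 → 3-byte char #3 = E4 82 91.
Offset 10: leading byte 0xE0 = 11100000 → 3-byte char #4 = E0 A4 89.
Offset 13: leading byte 0xE5 = 11100101 → 3-byte char #5 = E5 87 9C.
Offset 16: leading byte 0xF3 = 11110011 → 4-byte char #6 = F3 96 85 BA.
Offset 20: leading byte 0xE7 = 11100111 → 3-byte char #7 = E7 9F 97.
Leading byte 0xE7 = 11100111 matches 1110xxxx → 3-byte sequence.
Byte 1: 0xE7 = 11100111, payload 0111 (4 bits).
Byte 2: 0x9F = 10011111 (10xxxxxx ✓), payload 011111.
Byte 3: 0x97 = 10010111 (10xxxxxx ✓), payload 010111.
Concatenate: 0111011111010111 = 0x77D7 (16 bits → U+77D7).

U+77D7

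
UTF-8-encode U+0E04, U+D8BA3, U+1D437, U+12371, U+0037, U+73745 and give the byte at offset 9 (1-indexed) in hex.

1-indexed offset 9 is 0-indexed offset 8.
U+0E04 → 3-byte form E0 B8 84 at offsets 0–2.
U+D8BA3 → 4-byte form F3 98 AE A3 at offsets 3–6.
U+1D437 → 4-byte form F0 9D 90 B7 at offsets 7–10.
Offset 8 falls in char 3's range; it's byte 2 of F0 9D 90 B7 = 0x9D.

0x9D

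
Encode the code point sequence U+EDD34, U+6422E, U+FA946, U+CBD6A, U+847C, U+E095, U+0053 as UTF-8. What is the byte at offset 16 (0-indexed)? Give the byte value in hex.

0xE8

U+EDD34 → 4-byte form F3 AD B4 B4 at offsets 0–3.
U+6422E → 4-byte form F1 A4 88 AE at offsets 4–7.
U+FA946 → 4-byte form F3 BA A5 86 at offsets 8–11.
U+CBD6A → 4-byte form F3 8B B5 AA at offsets 12–15.
U+847C → 3-byte form E8 91 BC at offsets 16–18.
Offset 16 falls in char 5's range; it's byte 1 of E8 91 BC = 0xE8.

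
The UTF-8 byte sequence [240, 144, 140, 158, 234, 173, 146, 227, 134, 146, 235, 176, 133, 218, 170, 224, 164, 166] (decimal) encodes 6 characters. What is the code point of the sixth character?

Offset 0: leading byte 0xF0 = 11110000 → 4-byte char #1 = F0 90 8C 9E.
Offset 4: leading byte 0xEA = 11101010 → 3-byte char #2 = EA AD 92.
Offset 7: leading byte 0xE3 = 11100011 → 3-byte char #3 = E3 86 92.
Offset 10: leading byte 0xEB = 11101011 → 3-byte char #4 = EB B0 85.
Offset 13: leading byte 0xDA = 11011010 → 2-byte char #5 = DA AA.
Offset 15: leading byte 0xE0 = 11100000 → 3-byte char #6 = E0 A4 A6.
Leading byte 0xE0 = 11100000 matches 1110xxxx → 3-byte sequence.
Byte 1: 0xE0 = 11100000, payload 0000 (4 bits).
Byte 2: 0xA4 = 10100100 (10xxxxxx ✓), payload 100100.
Byte 3: 0xA6 = 10100110 (10xxxxxx ✓), payload 100110.
Concatenate: 0000100100100110 = 0x926 (16 bits → U+0926).

U+0926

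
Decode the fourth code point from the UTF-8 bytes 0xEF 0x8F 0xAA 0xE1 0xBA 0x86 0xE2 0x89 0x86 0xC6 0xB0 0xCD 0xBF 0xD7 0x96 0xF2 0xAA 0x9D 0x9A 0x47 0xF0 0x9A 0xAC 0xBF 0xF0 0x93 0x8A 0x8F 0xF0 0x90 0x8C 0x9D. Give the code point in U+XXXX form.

U+01B0

Offset 0: leading byte 0xEF = 11101111 → 3-byte char #1 = EF 8F AA.
Offset 3: leading byte 0xE1 = 11100001 → 3-byte char #2 = E1 BA 86.
Offset 6: leading byte 0xE2 = 11100010 → 3-byte char #3 = E2 89 86.
Offset 9: leading byte 0xC6 = 11000110 → 2-byte char #4 = C6 B0.
Leading byte 0xC6 = 11000110 matches 110xxxxx → 2-byte sequence.
Byte 1: 0xC6 = 11000110, payload 00110 (5 bits).
Byte 2: 0xB0 = 10110000 (10xxxxxx ✓), payload 110000.
Concatenate: 00110110000 = 0x1B0 (11 bits → U+01B0).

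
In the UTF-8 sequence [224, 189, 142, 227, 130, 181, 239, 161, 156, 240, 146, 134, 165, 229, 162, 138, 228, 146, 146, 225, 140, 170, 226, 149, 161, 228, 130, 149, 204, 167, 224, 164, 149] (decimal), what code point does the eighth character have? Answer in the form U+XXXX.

Offset 0: leading byte 0xE0 = 11100000 → 3-byte char #1 = E0 BD 8E.
Offset 3: leading byte 0xE3 = 11100011 → 3-byte char #2 = E3 82 B5.
Offset 6: leading byte 0xEF = 11101111 → 3-byte char #3 = EF A1 9C.
Offset 9: leading byte 0xF0 = 11110000 → 4-byte char #4 = F0 92 86 A5.
Offset 13: leading byte 0xE5 = 11100101 → 3-byte char #5 = E5 A2 8A.
Offset 16: leading byte 0xE4 = 11100100 → 3-byte char #6 = E4 92 92.
Offset 19: leading byte 0xE1 = 11100001 → 3-byte char #7 = E1 8C AA.
Offset 22: leading byte 0xE2 = 11100010 → 3-byte char #8 = E2 95 A1.
Leading byte 0xE2 = 11100010 matches 1110xxxx → 3-byte sequence.
Byte 1: 0xE2 = 11100010, payload 0010 (4 bits).
Byte 2: 0x95 = 10010101 (10xxxxxx ✓), payload 010101.
Byte 3: 0xA1 = 10100001 (10xxxxxx ✓), payload 100001.
Concatenate: 0010010101100001 = 0x2561 (16 bits → U+2561).

U+2561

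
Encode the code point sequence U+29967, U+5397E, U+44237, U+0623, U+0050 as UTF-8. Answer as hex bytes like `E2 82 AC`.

F0 A9 A5 A7 F1 93 A5 BE F1 84 88 B7 D8 A3 50

U+29967: 4-byte form → F0 A9 A5 A7.
U+5397E: 4-byte form → F1 93 A5 BE.
U+44237: 4-byte form → F1 84 88 B7.
U+0623: 2-byte form → D8 A3.
U+0050: 1-byte form → 50.
Concatenated (15 bytes): F0 A9 A5 A7 F1 93 A5 BE F1 84 88 B7 D8 A3 50.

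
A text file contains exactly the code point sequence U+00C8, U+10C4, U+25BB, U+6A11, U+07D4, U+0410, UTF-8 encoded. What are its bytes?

U+00C8: 2-byte form → C3 88.
U+10C4: 3-byte form → E1 83 84.
U+25BB: 3-byte form → E2 96 BB.
U+6A11: 3-byte form → E6 A8 91.
U+07D4: 2-byte form → DF 94.
U+0410: 2-byte form → D0 90.
Concatenated (15 bytes): C3 88 E1 83 84 E2 96 BB E6 A8 91 DF 94 D0 90.

C3 88 E1 83 84 E2 96 BB E6 A8 91 DF 94 D0 90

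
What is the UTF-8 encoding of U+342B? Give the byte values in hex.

U+342B = 0x342B = 13355 decimal. In range U+0800–U+FFFF → 3-byte form: 1110xxxx 10xxxxxx 10xxxxxx.
Binary (16 bits): 0011010000101011.
Split 4+6+6: 0011 | 010000 | 101011.
Byte 1: 11100011 = 0xE3.
Byte 2: 10010000 = 0x90.
Byte 3: 10101011 = 0xAB.

E3 90 AB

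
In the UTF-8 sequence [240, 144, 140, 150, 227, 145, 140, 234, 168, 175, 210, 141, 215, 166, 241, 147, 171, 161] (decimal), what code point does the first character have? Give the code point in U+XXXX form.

Offset 0: leading byte 0xF0 = 11110000 → 4-byte char #1 = F0 90 8C 96.
Leading byte 0xF0 = 11110000 matches 11110xxx → 4-byte sequence.
Byte 1: 0xF0 = 11110000, payload 000 (3 bits).
Byte 2: 0x90 = 10010000 (10xxxxxx ✓), payload 010000.
Byte 3: 0x8C = 10001100 (10xxxxxx ✓), payload 001100.
Byte 4: 0x96 = 10010110 (10xxxxxx ✓), payload 010110.
Concatenate: 000010000001100010110 = 0x10316 (21 bits → U+10316).

U+10316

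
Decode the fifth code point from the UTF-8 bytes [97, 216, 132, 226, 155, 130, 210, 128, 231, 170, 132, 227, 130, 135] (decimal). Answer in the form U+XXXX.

Offset 0: leading byte 0x61 = 01100001 → 1-byte char #1 = 61.
Offset 1: leading byte 0xD8 = 11011000 → 2-byte char #2 = D8 84.
Offset 3: leading byte 0xE2 = 11100010 → 3-byte char #3 = E2 9B 82.
Offset 6: leading byte 0xD2 = 11010010 → 2-byte char #4 = D2 80.
Offset 8: leading byte 0xE7 = 11100111 → 3-byte char #5 = E7 AA 84.
Leading byte 0xE7 = 11100111 matches 1110xxxx → 3-byte sequence.
Byte 1: 0xE7 = 11100111, payload 0111 (4 bits).
Byte 2: 0xAA = 10101010 (10xxxxxx ✓), payload 101010.
Byte 3: 0x84 = 10000100 (10xxxxxx ✓), payload 000100.
Concatenate: 0111101010000100 = 0x7A84 (16 bits → U+7A84).

U+7A84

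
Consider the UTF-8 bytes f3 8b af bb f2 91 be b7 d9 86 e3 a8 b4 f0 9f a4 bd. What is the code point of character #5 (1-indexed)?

Offset 0: leading byte 0xF3 = 11110011 → 4-byte char #1 = F3 8B AF BB.
Offset 4: leading byte 0xF2 = 11110010 → 4-byte char #2 = F2 91 BE B7.
Offset 8: leading byte 0xD9 = 11011001 → 2-byte char #3 = D9 86.
Offset 10: leading byte 0xE3 = 11100011 → 3-byte char #4 = E3 A8 B4.
Offset 13: leading byte 0xF0 = 11110000 → 4-byte char #5 = F0 9F A4 BD.
Leading byte 0xF0 = 11110000 matches 11110xxx → 4-byte sequence.
Byte 1: 0xF0 = 11110000, payload 000 (3 bits).
Byte 2: 0x9F = 10011111 (10xxxxxx ✓), payload 011111.
Byte 3: 0xA4 = 10100100 (10xxxxxx ✓), payload 100100.
Byte 4: 0xBD = 10111101 (10xxxxxx ✓), payload 111101.
Concatenate: 000011111100100111101 = 0x1F93D (21 bits → U+1F93D).

U+1F93D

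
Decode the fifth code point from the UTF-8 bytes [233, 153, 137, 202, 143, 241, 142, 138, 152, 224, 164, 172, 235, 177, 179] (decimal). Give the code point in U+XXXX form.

U+BC73

Offset 0: leading byte 0xE9 = 11101001 → 3-byte char #1 = E9 99 89.
Offset 3: leading byte 0xCA = 11001010 → 2-byte char #2 = CA 8F.
Offset 5: leading byte 0xF1 = 11110001 → 4-byte char #3 = F1 8E 8A 98.
Offset 9: leading byte 0xE0 = 11100000 → 3-byte char #4 = E0 A4 AC.
Offset 12: leading byte 0xEB = 11101011 → 3-byte char #5 = EB B1 B3.
Leading byte 0xEB = 11101011 matches 1110xxxx → 3-byte sequence.
Byte 1: 0xEB = 11101011, payload 1011 (4 bits).
Byte 2: 0xB1 = 10110001 (10xxxxxx ✓), payload 110001.
Byte 3: 0xB3 = 10110011 (10xxxxxx ✓), payload 110011.
Concatenate: 1011110001110011 = 0xBC73 (16 bits → U+BC73).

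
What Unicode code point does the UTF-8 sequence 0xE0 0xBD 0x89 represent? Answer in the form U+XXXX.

Leading byte 0xE0 = 11100000 matches 1110xxxx → 3-byte sequence.
Byte 1: 0xE0 = 11100000, payload 0000 (4 bits).
Byte 2: 0xBD = 10111101 (10xxxxxx ✓), payload 111101.
Byte 3: 0x89 = 10001001 (10xxxxxx ✓), payload 001001.
Concatenate: 0000111101001001 = 0xF49 (16 bits → U+0F49).

U+0F49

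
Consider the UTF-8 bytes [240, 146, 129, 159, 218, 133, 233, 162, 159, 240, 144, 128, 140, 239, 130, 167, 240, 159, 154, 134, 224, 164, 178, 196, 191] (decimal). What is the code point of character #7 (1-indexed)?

Offset 0: leading byte 0xF0 = 11110000 → 4-byte char #1 = F0 92 81 9F.
Offset 4: leading byte 0xDA = 11011010 → 2-byte char #2 = DA 85.
Offset 6: leading byte 0xE9 = 11101001 → 3-byte char #3 = E9 A2 9F.
Offset 9: leading byte 0xF0 = 11110000 → 4-byte char #4 = F0 90 80 8C.
Offset 13: leading byte 0xEF = 11101111 → 3-byte char #5 = EF 82 A7.
Offset 16: leading byte 0xF0 = 11110000 → 4-byte char #6 = F0 9F 9A 86.
Offset 20: leading byte 0xE0 = 11100000 → 3-byte char #7 = E0 A4 B2.
Leading byte 0xE0 = 11100000 matches 1110xxxx → 3-byte sequence.
Byte 1: 0xE0 = 11100000, payload 0000 (4 bits).
Byte 2: 0xA4 = 10100100 (10xxxxxx ✓), payload 100100.
Byte 3: 0xB2 = 10110010 (10xxxxxx ✓), payload 110010.
Concatenate: 0000100100110010 = 0x932 (16 bits → U+0932).

U+0932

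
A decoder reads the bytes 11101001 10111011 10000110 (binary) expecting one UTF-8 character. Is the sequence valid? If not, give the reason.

valid

Leading byte 0xE9 = 11101001 → 3-byte form.
Continuation bytes 0xBB=10111011, 0x86=10000110 all match 10xxxxxx.
Decoded value 0x9EC6 is ≥ 0x800 (shortest form) and not a surrogate.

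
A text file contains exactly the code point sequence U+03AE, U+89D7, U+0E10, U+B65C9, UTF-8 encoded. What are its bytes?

U+03AE: 2-byte form → CE AE.
U+89D7: 3-byte form → E8 A7 97.
U+0E10: 3-byte form → E0 B8 90.
U+B65C9: 4-byte form → F2 B6 97 89.
Concatenated (12 bytes): CE AE E8 A7 97 E0 B8 90 F2 B6 97 89.

CE AE E8 A7 97 E0 B8 90 F2 B6 97 89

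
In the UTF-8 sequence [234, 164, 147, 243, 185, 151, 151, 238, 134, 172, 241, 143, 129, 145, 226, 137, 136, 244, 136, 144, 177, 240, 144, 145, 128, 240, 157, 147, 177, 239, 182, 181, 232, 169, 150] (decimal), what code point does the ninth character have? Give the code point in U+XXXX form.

U+FDB5

Offset 0: leading byte 0xEA = 11101010 → 3-byte char #1 = EA A4 93.
Offset 3: leading byte 0xF3 = 11110011 → 4-byte char #2 = F3 B9 97 97.
Offset 7: leading byte 0xEE = 11101110 → 3-byte char #3 = EE 86 AC.
Offset 10: leading byte 0xF1 = 11110001 → 4-byte char #4 = F1 8F 81 91.
Offset 14: leading byte 0xE2 = 11100010 → 3-byte char #5 = E2 89 88.
Offset 17: leading byte 0xF4 = 11110100 → 4-byte char #6 = F4 88 90 B1.
Offset 21: leading byte 0xF0 = 11110000 → 4-byte char #7 = F0 90 91 80.
Offset 25: leading byte 0xF0 = 11110000 → 4-byte char #8 = F0 9D 93 B1.
Offset 29: leading byte 0xEF = 11101111 → 3-byte char #9 = EF B6 B5.
Leading byte 0xEF = 11101111 matches 1110xxxx → 3-byte sequence.
Byte 1: 0xEF = 11101111, payload 1111 (4 bits).
Byte 2: 0xB6 = 10110110 (10xxxxxx ✓), payload 110110.
Byte 3: 0xB5 = 10110101 (10xxxxxx ✓), payload 110101.
Concatenate: 1111110110110101 = 0xFDB5 (16 bits → U+FDB5).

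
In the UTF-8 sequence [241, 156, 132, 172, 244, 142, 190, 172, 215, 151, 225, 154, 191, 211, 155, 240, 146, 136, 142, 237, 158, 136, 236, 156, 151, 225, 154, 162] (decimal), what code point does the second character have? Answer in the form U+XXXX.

Offset 0: leading byte 0xF1 = 11110001 → 4-byte char #1 = F1 9C 84 AC.
Offset 4: leading byte 0xF4 = 11110100 → 4-byte char #2 = F4 8E BE AC.
Leading byte 0xF4 = 11110100 matches 11110xxx → 4-byte sequence.
Byte 1: 0xF4 = 11110100, payload 100 (3 bits).
Byte 2: 0x8E = 10001110 (10xxxxxx ✓), payload 001110.
Byte 3: 0xBE = 10111110 (10xxxxxx ✓), payload 111110.
Byte 4: 0xAC = 10101100 (10xxxxxx ✓), payload 101100.
Concatenate: 100001110111110101100 = 0x10EFAC (21 bits → U+10EFAC).

U+10EFAC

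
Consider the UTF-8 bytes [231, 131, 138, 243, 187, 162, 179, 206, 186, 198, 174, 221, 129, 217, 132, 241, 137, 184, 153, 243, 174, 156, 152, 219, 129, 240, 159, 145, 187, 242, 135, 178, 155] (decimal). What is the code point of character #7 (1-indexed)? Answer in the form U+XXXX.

Offset 0: leading byte 0xE7 = 11100111 → 3-byte char #1 = E7 83 8A.
Offset 3: leading byte 0xF3 = 11110011 → 4-byte char #2 = F3 BB A2 B3.
Offset 7: leading byte 0xCE = 11001110 → 2-byte char #3 = CE BA.
Offset 9: leading byte 0xC6 = 11000110 → 2-byte char #4 = C6 AE.
Offset 11: leading byte 0xDD = 11011101 → 2-byte char #5 = DD 81.
Offset 13: leading byte 0xD9 = 11011001 → 2-byte char #6 = D9 84.
Offset 15: leading byte 0xF1 = 11110001 → 4-byte char #7 = F1 89 B8 99.
Leading byte 0xF1 = 11110001 matches 11110xxx → 4-byte sequence.
Byte 1: 0xF1 = 11110001, payload 001 (3 bits).
Byte 2: 0x89 = 10001001 (10xxxxxx ✓), payload 001001.
Byte 3: 0xB8 = 10111000 (10xxxxxx ✓), payload 111000.
Byte 4: 0x99 = 10011001 (10xxxxxx ✓), payload 011001.
Concatenate: 001001001111000011001 = 0x49E19 (21 bits → U+49E19).

U+49E19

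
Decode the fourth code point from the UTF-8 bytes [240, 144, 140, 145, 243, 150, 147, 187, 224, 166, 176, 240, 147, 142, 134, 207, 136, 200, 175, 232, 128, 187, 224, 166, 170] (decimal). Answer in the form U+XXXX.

Offset 0: leading byte 0xF0 = 11110000 → 4-byte char #1 = F0 90 8C 91.
Offset 4: leading byte 0xF3 = 11110011 → 4-byte char #2 = F3 96 93 BB.
Offset 8: leading byte 0xE0 = 11100000 → 3-byte char #3 = E0 A6 B0.
Offset 11: leading byte 0xF0 = 11110000 → 4-byte char #4 = F0 93 8E 86.
Leading byte 0xF0 = 11110000 matches 11110xxx → 4-byte sequence.
Byte 1: 0xF0 = 11110000, payload 000 (3 bits).
Byte 2: 0x93 = 10010011 (10xxxxxx ✓), payload 010011.
Byte 3: 0x8E = 10001110 (10xxxxxx ✓), payload 001110.
Byte 4: 0x86 = 10000110 (10xxxxxx ✓), payload 000110.
Concatenate: 000010011001110000110 = 0x13386 (21 bits → U+13386).

U+13386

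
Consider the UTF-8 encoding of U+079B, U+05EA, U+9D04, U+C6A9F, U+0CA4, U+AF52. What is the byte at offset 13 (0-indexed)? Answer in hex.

U+079B → 2-byte form DE 9B at offsets 0–1.
U+05EA → 2-byte form D7 AA at offsets 2–3.
U+9D04 → 3-byte form E9 B4 84 at offsets 4–6.
U+C6A9F → 4-byte form F3 86 AA 9F at offsets 7–10.
U+0CA4 → 3-byte form E0 B2 A4 at offsets 11–13.
Offset 13 falls in char 5's range; it's byte 3 of E0 B2 A4 = 0xA4.

0xA4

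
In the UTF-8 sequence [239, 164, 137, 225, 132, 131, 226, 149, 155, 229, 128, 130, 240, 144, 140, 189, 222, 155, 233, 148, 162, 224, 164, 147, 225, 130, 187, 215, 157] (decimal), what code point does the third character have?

U+255B

Offset 0: leading byte 0xEF = 11101111 → 3-byte char #1 = EF A4 89.
Offset 3: leading byte 0xE1 = 11100001 → 3-byte char #2 = E1 84 83.
Offset 6: leading byte 0xE2 = 11100010 → 3-byte char #3 = E2 95 9B.
Leading byte 0xE2 = 11100010 matches 1110xxxx → 3-byte sequence.
Byte 1: 0xE2 = 11100010, payload 0010 (4 bits).
Byte 2: 0x95 = 10010101 (10xxxxxx ✓), payload 010101.
Byte 3: 0x9B = 10011011 (10xxxxxx ✓), payload 011011.
Concatenate: 0010010101011011 = 0x255B (16 bits → U+255B).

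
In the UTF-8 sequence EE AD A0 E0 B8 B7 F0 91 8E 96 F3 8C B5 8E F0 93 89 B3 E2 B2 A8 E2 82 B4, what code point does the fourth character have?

U+CCD4E

Offset 0: leading byte 0xEE = 11101110 → 3-byte char #1 = EE AD A0.
Offset 3: leading byte 0xE0 = 11100000 → 3-byte char #2 = E0 B8 B7.
Offset 6: leading byte 0xF0 = 11110000 → 4-byte char #3 = F0 91 8E 96.
Offset 10: leading byte 0xF3 = 11110011 → 4-byte char #4 = F3 8C B5 8E.
Leading byte 0xF3 = 11110011 matches 11110xxx → 4-byte sequence.
Byte 1: 0xF3 = 11110011, payload 011 (3 bits).
Byte 2: 0x8C = 10001100 (10xxxxxx ✓), payload 001100.
Byte 3: 0xB5 = 10110101 (10xxxxxx ✓), payload 110101.
Byte 4: 0x8E = 10001110 (10xxxxxx ✓), payload 001110.
Concatenate: 011001100110101001110 = 0xCCD4E (21 bits → U+CCD4E).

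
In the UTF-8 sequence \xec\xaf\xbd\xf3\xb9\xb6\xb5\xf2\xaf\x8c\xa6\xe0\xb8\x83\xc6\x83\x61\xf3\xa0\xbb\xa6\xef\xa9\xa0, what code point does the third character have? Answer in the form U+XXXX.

U+AF326

Offset 0: leading byte 0xEC = 11101100 → 3-byte char #1 = EC AF BD.
Offset 3: leading byte 0xF3 = 11110011 → 4-byte char #2 = F3 B9 B6 B5.
Offset 7: leading byte 0xF2 = 11110010 → 4-byte char #3 = F2 AF 8C A6.
Leading byte 0xF2 = 11110010 matches 11110xxx → 4-byte sequence.
Byte 1: 0xF2 = 11110010, payload 010 (3 bits).
Byte 2: 0xAF = 10101111 (10xxxxxx ✓), payload 101111.
Byte 3: 0x8C = 10001100 (10xxxxxx ✓), payload 001100.
Byte 4: 0xA6 = 10100110 (10xxxxxx ✓), payload 100110.
Concatenate: 010101111001100100110 = 0xAF326 (21 bits → U+AF326).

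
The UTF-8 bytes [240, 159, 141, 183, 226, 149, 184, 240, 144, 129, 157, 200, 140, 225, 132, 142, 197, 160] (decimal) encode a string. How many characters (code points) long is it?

Byte at offset 0: 0xF0 = 11110000 → 4-byte char (#1). Advance 4.
Byte at offset 4: 0xE2 = 11100010 → 3-byte char (#2). Advance 3.
Byte at offset 7: 0xF0 = 11110000 → 4-byte char (#3). Advance 4.
Byte at offset 11: 0xC8 = 11001000 → 2-byte char (#4). Advance 2.
Byte at offset 13: 0xE1 = 11100001 → 3-byte char (#5). Advance 3.
Byte at offset 16: 0xC5 = 11000101 → 2-byte char (#6). Advance 2.
Reached end at offset 18 after 6 code points.

6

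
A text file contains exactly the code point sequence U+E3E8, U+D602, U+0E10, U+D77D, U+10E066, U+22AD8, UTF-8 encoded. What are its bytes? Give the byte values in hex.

U+E3E8: 3-byte form → EE 8F A8.
U+D602: 3-byte form → ED 98 82.
U+0E10: 3-byte form → E0 B8 90.
U+D77D: 3-byte form → ED 9D BD.
U+10E066: 4-byte form → F4 8E 81 A6.
U+22AD8: 4-byte form → F0 A2 AB 98.
Concatenated (20 bytes): EE 8F A8 ED 98 82 E0 B8 90 ED 9D BD F4 8E 81 A6 F0 A2 AB 98.

EE 8F A8 ED 98 82 E0 B8 90 ED 9D BD F4 8E 81 A6 F0 A2 AB 98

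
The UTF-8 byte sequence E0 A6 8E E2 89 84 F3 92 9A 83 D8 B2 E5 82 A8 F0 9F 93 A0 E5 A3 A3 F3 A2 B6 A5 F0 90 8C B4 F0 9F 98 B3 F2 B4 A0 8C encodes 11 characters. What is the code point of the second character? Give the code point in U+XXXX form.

U+2244

Offset 0: leading byte 0xE0 = 11100000 → 3-byte char #1 = E0 A6 8E.
Offset 3: leading byte 0xE2 = 11100010 → 3-byte char #2 = E2 89 84.
Leading byte 0xE2 = 11100010 matches 1110xxxx → 3-byte sequence.
Byte 1: 0xE2 = 11100010, payload 0010 (4 bits).
Byte 2: 0x89 = 10001001 (10xxxxxx ✓), payload 001001.
Byte 3: 0x84 = 10000100 (10xxxxxx ✓), payload 000100.
Concatenate: 0010001001000100 = 0x2244 (16 bits → U+2244).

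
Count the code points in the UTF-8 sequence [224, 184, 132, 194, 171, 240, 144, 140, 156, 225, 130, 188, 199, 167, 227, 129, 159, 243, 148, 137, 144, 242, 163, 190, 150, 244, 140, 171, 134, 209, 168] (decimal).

10

Byte at offset 0: 0xE0 = 11100000 → 3-byte char (#1). Advance 3.
Byte at offset 3: 0xC2 = 11000010 → 2-byte char (#2). Advance 2.
Byte at offset 5: 0xF0 = 11110000 → 4-byte char (#3). Advance 4.
Byte at offset 9: 0xE1 = 11100001 → 3-byte char (#4). Advance 3.
Byte at offset 12: 0xC7 = 11000111 → 2-byte char (#5). Advance 2.
Byte at offset 14: 0xE3 = 11100011 → 3-byte char (#6). Advance 3.
Byte at offset 17: 0xF3 = 11110011 → 4-byte char (#7). Advance 4.
Byte at offset 21: 0xF2 = 11110010 → 4-byte char (#8). Advance 4.
Byte at offset 25: 0xF4 = 11110100 → 4-byte char (#9). Advance 4.
Byte at offset 29: 0xD1 = 11010001 → 2-byte char (#10). Advance 2.
Reached end at offset 31 after 10 code points.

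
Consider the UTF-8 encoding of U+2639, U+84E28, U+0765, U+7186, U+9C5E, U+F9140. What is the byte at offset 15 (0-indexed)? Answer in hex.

U+2639 → 3-byte form E2 98 B9 at offsets 0–2.
U+84E28 → 4-byte form F2 84 B8 A8 at offsets 3–6.
U+0765 → 2-byte form DD A5 at offsets 7–8.
U+7186 → 3-byte form E7 86 86 at offsets 9–11.
U+9C5E → 3-byte form E9 B1 9E at offsets 12–14.
U+F9140 → 4-byte form F3 B9 85 80 at offsets 15–18.
Offset 15 falls in char 6's range; it's byte 1 of F3 B9 85 80 = 0xF3.

0xF3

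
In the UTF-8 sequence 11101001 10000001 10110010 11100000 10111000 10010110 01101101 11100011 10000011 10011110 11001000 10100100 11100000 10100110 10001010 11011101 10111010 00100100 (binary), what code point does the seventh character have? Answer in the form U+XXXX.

Offset 0: leading byte 0xE9 = 11101001 → 3-byte char #1 = E9 81 B2.
Offset 3: leading byte 0xE0 = 11100000 → 3-byte char #2 = E0 B8 96.
Offset 6: leading byte 0x6D = 01101101 → 1-byte char #3 = 6D.
Offset 7: leading byte 0xE3 = 11100011 → 3-byte char #4 = E3 83 9E.
Offset 10: leading byte 0xC8 = 11001000 → 2-byte char #5 = C8 A4.
Offset 12: leading byte 0xE0 = 11100000 → 3-byte char #6 = E0 A6 8A.
Offset 15: leading byte 0xDD = 11011101 → 2-byte char #7 = DD BA.
Leading byte 0xDD = 11011101 matches 110xxxxx → 2-byte sequence.
Byte 1: 0xDD = 11011101, payload 11101 (5 bits).
Byte 2: 0xBA = 10111010 (10xxxxxx ✓), payload 111010.
Concatenate: 11101111010 = 0x77A (11 bits → U+077A).

U+077A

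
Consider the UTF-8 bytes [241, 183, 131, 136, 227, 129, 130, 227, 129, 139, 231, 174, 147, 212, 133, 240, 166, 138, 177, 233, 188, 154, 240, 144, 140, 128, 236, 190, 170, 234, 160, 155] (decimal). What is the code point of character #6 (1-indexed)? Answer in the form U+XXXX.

U+262B1

Offset 0: leading byte 0xF1 = 11110001 → 4-byte char #1 = F1 B7 83 88.
Offset 4: leading byte 0xE3 = 11100011 → 3-byte char #2 = E3 81 82.
Offset 7: leading byte 0xE3 = 11100011 → 3-byte char #3 = E3 81 8B.
Offset 10: leading byte 0xE7 = 11100111 → 3-byte char #4 = E7 AE 93.
Offset 13: leading byte 0xD4 = 11010100 → 2-byte char #5 = D4 85.
Offset 15: leading byte 0xF0 = 11110000 → 4-byte char #6 = F0 A6 8A B1.
Leading byte 0xF0 = 11110000 matches 11110xxx → 4-byte sequence.
Byte 1: 0xF0 = 11110000, payload 000 (3 bits).
Byte 2: 0xA6 = 10100110 (10xxxxxx ✓), payload 100110.
Byte 3: 0x8A = 10001010 (10xxxxxx ✓), payload 001010.
Byte 4: 0xB1 = 10110001 (10xxxxxx ✓), payload 110001.
Concatenate: 000100110001010110001 = 0x262B1 (21 bits → U+262B1).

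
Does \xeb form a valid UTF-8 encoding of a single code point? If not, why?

Leading byte 0xEB = 11101011 → 3-byte form, but only 1 byte is present.

invalid (sequence truncated)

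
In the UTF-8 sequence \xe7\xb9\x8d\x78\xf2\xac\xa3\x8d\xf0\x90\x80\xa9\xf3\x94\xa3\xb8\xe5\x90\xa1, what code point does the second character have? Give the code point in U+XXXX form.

U+0078

Offset 0: leading byte 0xE7 = 11100111 → 3-byte char #1 = E7 B9 8D.
Offset 3: leading byte 0x78 = 01111000 → 1-byte char #2 = 78.
Leading byte 0x78 = 01111000 matches 0xxxxxxx → 1-byte sequence.
Byte 1: 0x78 = 01111000, payload 1111000 (7 bits).
Concatenate: 1111000 = 0x78 (7 bits → U+0078).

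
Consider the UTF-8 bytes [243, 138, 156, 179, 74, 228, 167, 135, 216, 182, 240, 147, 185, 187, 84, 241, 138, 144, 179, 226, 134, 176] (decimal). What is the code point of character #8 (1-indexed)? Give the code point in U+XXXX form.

Offset 0: leading byte 0xF3 = 11110011 → 4-byte char #1 = F3 8A 9C B3.
Offset 4: leading byte 0x4A = 01001010 → 1-byte char #2 = 4A.
Offset 5: leading byte 0xE4 = 11100100 → 3-byte char #3 = E4 A7 87.
Offset 8: leading byte 0xD8 = 11011000 → 2-byte char #4 = D8 B6.
Offset 10: leading byte 0xF0 = 11110000 → 4-byte char #5 = F0 93 B9 BB.
Offset 14: leading byte 0x54 = 01010100 → 1-byte char #6 = 54.
Offset 15: leading byte 0xF1 = 11110001 → 4-byte char #7 = F1 8A 90 B3.
Offset 19: leading byte 0xE2 = 11100010 → 3-byte char #8 = E2 86 B0.
Leading byte 0xE2 = 11100010 matches 1110xxxx → 3-byte sequence.
Byte 1: 0xE2 = 11100010, payload 0010 (4 bits).
Byte 2: 0x86 = 10000110 (10xxxxxx ✓), payload 000110.
Byte 3: 0xB0 = 10110000 (10xxxxxx ✓), payload 110000.
Concatenate: 0010000110110000 = 0x21B0 (16 bits → U+21B0).

U+21B0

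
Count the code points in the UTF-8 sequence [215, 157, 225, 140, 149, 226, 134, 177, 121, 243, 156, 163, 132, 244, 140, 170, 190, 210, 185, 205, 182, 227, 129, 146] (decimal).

Byte at offset 0: 0xD7 = 11010111 → 2-byte char (#1). Advance 2.
Byte at offset 2: 0xE1 = 11100001 → 3-byte char (#2). Advance 3.
Byte at offset 5: 0xE2 = 11100010 → 3-byte char (#3). Advance 3.
Byte at offset 8: 0x79 = 01111001 → 1-byte char (#4). Advance 1.
Byte at offset 9: 0xF3 = 11110011 → 4-byte char (#5). Advance 4.
Byte at offset 13: 0xF4 = 11110100 → 4-byte char (#6). Advance 4.
Byte at offset 17: 0xD2 = 11010010 → 2-byte char (#7). Advance 2.
Byte at offset 19: 0xCD = 11001101 → 2-byte char (#8). Advance 2.
Byte at offset 21: 0xE3 = 11100011 → 3-byte char (#9). Advance 3.
Reached end at offset 24 after 9 code points.

9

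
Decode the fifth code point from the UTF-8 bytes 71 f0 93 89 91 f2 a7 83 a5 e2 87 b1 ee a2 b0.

Offset 0: leading byte 0x71 = 01110001 → 1-byte char #1 = 71.
Offset 1: leading byte 0xF0 = 11110000 → 4-byte char #2 = F0 93 89 91.
Offset 5: leading byte 0xF2 = 11110010 → 4-byte char #3 = F2 A7 83 A5.
Offset 9: leading byte 0xE2 = 11100010 → 3-byte char #4 = E2 87 B1.
Offset 12: leading byte 0xEE = 11101110 → 3-byte char #5 = EE A2 B0.
Leading byte 0xEE = 11101110 matches 1110xxxx → 3-byte sequence.
Byte 1: 0xEE = 11101110, payload 1110 (4 bits).
Byte 2: 0xA2 = 10100010 (10xxxxxx ✓), payload 100010.
Byte 3: 0xB0 = 10110000 (10xxxxxx ✓), payload 110000.
Concatenate: 1110100010110000 = 0xE8B0 (16 bits → U+E8B0).

U+E8B0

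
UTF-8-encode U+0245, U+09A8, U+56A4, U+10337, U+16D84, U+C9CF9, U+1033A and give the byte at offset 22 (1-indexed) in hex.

1-indexed offset 22 is 0-indexed offset 21.
U+0245 → 2-byte form C9 85 at offsets 0–1.
U+09A8 → 3-byte form E0 A6 A8 at offsets 2–4.
U+56A4 → 3-byte form E5 9A A4 at offsets 5–7.
U+10337 → 4-byte form F0 90 8C B7 at offsets 8–11.
U+16D84 → 4-byte form F0 96 B6 84 at offsets 12–15.
U+C9CF9 → 4-byte form F3 89 B3 B9 at offsets 16–19.
U+1033A → 4-byte form F0 90 8C BA at offsets 20–23.
Offset 21 falls in char 7's range; it's byte 2 of F0 90 8C BA = 0x90.

0x90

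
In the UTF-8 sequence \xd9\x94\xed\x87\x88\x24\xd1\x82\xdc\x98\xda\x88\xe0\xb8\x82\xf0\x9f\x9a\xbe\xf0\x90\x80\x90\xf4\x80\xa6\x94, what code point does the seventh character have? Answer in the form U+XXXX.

U+0E02

Offset 0: leading byte 0xD9 = 11011001 → 2-byte char #1 = D9 94.
Offset 2: leading byte 0xED = 11101101 → 3-byte char #2 = ED 87 88.
Offset 5: leading byte 0x24 = 00100100 → 1-byte char #3 = 24.
Offset 6: leading byte 0xD1 = 11010001 → 2-byte char #4 = D1 82.
Offset 8: leading byte 0xDC = 11011100 → 2-byte char #5 = DC 98.
Offset 10: leading byte 0xDA = 11011010 → 2-byte char #6 = DA 88.
Offset 12: leading byte 0xE0 = 11100000 → 3-byte char #7 = E0 B8 82.
Leading byte 0xE0 = 11100000 matches 1110xxxx → 3-byte sequence.
Byte 1: 0xE0 = 11100000, payload 0000 (4 bits).
Byte 2: 0xB8 = 10111000 (10xxxxxx ✓), payload 111000.
Byte 3: 0x82 = 10000010 (10xxxxxx ✓), payload 000010.
Concatenate: 0000111000000010 = 0xE02 (16 bits → U+0E02).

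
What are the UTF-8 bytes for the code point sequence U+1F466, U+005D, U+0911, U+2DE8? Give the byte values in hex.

U+1F466: 4-byte form → F0 9F 91 A6.
U+005D: 1-byte form → 5D.
U+0911: 3-byte form → E0 A4 91.
U+2DE8: 3-byte form → E2 B7 A8.
Concatenated (11 bytes): F0 9F 91 A6 5D E0 A4 91 E2 B7 A8.

F0 9F 91 A6 5D E0 A4 91 E2 B7 A8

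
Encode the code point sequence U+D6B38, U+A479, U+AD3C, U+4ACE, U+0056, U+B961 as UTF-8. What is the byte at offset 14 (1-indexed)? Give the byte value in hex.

1-indexed offset 14 is 0-indexed offset 13.
U+D6B38 → 4-byte form F3 96 AC B8 at offsets 0–3.
U+A479 → 3-byte form EA 91 B9 at offsets 4–6.
U+AD3C → 3-byte form EA B4 BC at offsets 7–9.
U+4ACE → 3-byte form E4 AB 8E at offsets 10–12.
U+0056 → 1-byte form 56 at offsets 13–13.
Offset 13 falls in char 5's range; it's byte 1 of 56 = 0x56.

0x56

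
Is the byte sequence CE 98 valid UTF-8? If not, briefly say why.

valid

Leading byte 0xCE = 11001110 → 2-byte form.
Continuation bytes 0x98=10011000 all match 10xxxxxx.
Decoded value 0x398 is ≥ 0x80 (shortest form) and not a surrogate.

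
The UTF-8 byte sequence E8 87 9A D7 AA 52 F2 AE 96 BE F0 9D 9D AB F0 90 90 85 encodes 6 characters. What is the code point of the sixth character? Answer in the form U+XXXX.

U+10405

Offset 0: leading byte 0xE8 = 11101000 → 3-byte char #1 = E8 87 9A.
Offset 3: leading byte 0xD7 = 11010111 → 2-byte char #2 = D7 AA.
Offset 5: leading byte 0x52 = 01010010 → 1-byte char #3 = 52.
Offset 6: leading byte 0xF2 = 11110010 → 4-byte char #4 = F2 AE 96 BE.
Offset 10: leading byte 0xF0 = 11110000 → 4-byte char #5 = F0 9D 9D AB.
Offset 14: leading byte 0xF0 = 11110000 → 4-byte char #6 = F0 90 90 85.
Leading byte 0xF0 = 11110000 matches 11110xxx → 4-byte sequence.
Byte 1: 0xF0 = 11110000, payload 000 (3 bits).
Byte 2: 0x90 = 10010000 (10xxxxxx ✓), payload 010000.
Byte 3: 0x90 = 10010000 (10xxxxxx ✓), payload 010000.
Byte 4: 0x85 = 10000101 (10xxxxxx ✓), payload 000101.
Concatenate: 000010000010000000101 = 0x10405 (21 bits → U+10405).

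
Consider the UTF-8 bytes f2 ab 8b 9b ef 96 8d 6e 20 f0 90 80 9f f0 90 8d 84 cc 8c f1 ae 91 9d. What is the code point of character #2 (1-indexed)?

U+F58D

Offset 0: leading byte 0xF2 = 11110010 → 4-byte char #1 = F2 AB 8B 9B.
Offset 4: leading byte 0xEF = 11101111 → 3-byte char #2 = EF 96 8D.
Leading byte 0xEF = 11101111 matches 1110xxxx → 3-byte sequence.
Byte 1: 0xEF = 11101111, payload 1111 (4 bits).
Byte 2: 0x96 = 10010110 (10xxxxxx ✓), payload 010110.
Byte 3: 0x8D = 10001101 (10xxxxxx ✓), payload 001101.
Concatenate: 1111010110001101 = 0xF58D (16 bits → U+F58D).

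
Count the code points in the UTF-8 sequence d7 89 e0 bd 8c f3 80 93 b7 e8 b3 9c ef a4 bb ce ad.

Byte at offset 0: 0xD7 = 11010111 → 2-byte char (#1). Advance 2.
Byte at offset 2: 0xE0 = 11100000 → 3-byte char (#2). Advance 3.
Byte at offset 5: 0xF3 = 11110011 → 4-byte char (#3). Advance 4.
Byte at offset 9: 0xE8 = 11101000 → 3-byte char (#4). Advance 3.
Byte at offset 12: 0xEF = 11101111 → 3-byte char (#5). Advance 3.
Byte at offset 15: 0xCE = 11001110 → 2-byte char (#6). Advance 2.
Reached end at offset 17 after 6 code points.

6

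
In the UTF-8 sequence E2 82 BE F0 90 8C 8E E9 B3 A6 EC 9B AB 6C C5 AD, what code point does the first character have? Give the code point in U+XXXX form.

U+20BE

Offset 0: leading byte 0xE2 = 11100010 → 3-byte char #1 = E2 82 BE.
Leading byte 0xE2 = 11100010 matches 1110xxxx → 3-byte sequence.
Byte 1: 0xE2 = 11100010, payload 0010 (4 bits).
Byte 2: 0x82 = 10000010 (10xxxxxx ✓), payload 000010.
Byte 3: 0xBE = 10111110 (10xxxxxx ✓), payload 111110.
Concatenate: 0010000010111110 = 0x20BE (16 bits → U+20BE).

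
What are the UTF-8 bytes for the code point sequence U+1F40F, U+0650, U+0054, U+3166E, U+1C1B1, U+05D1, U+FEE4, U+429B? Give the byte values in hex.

F0 9F 90 8F D9 90 54 F0 B1 99 AE F0 9C 86 B1 D7 91 EF BB A4 E4 8A 9B

U+1F40F: 4-byte form → F0 9F 90 8F.
U+0650: 2-byte form → D9 90.
U+0054: 1-byte form → 54.
U+3166E: 4-byte form → F0 B1 99 AE.
U+1C1B1: 4-byte form → F0 9C 86 B1.
U+05D1: 2-byte form → D7 91.
U+FEE4: 3-byte form → EF BB A4.
U+429B: 3-byte form → E4 8A 9B.
Concatenated (23 bytes): F0 9F 90 8F D9 90 54 F0 B1 99 AE F0 9C 86 B1 D7 91 EF BB A4 E4 8A 9B.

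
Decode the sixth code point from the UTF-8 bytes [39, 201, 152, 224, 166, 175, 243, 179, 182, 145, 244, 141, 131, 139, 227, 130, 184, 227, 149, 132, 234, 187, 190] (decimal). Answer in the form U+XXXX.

Offset 0: leading byte 0x27 = 00100111 → 1-byte char #1 = 27.
Offset 1: leading byte 0xC9 = 11001001 → 2-byte char #2 = C9 98.
Offset 3: leading byte 0xE0 = 11100000 → 3-byte char #3 = E0 A6 AF.
Offset 6: leading byte 0xF3 = 11110011 → 4-byte char #4 = F3 B3 B6 91.
Offset 10: leading byte 0xF4 = 11110100 → 4-byte char #5 = F4 8D 83 8B.
Offset 14: leading byte 0xE3 = 11100011 → 3-byte char #6 = E3 82 B8.
Leading byte 0xE3 = 11100011 matches 1110xxxx → 3-byte sequence.
Byte 1: 0xE3 = 11100011, payload 0011 (4 bits).
Byte 2: 0x82 = 10000010 (10xxxxxx ✓), payload 000010.
Byte 3: 0xB8 = 10111000 (10xxxxxx ✓), payload 111000.
Concatenate: 0011000010111000 = 0x30B8 (16 bits → U+30B8).

U+30B8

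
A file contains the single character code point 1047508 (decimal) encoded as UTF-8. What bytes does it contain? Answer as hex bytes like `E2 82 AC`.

U+FFBD4 = 0xFFBD4 = 1047508 decimal. In range U+10000–U+10FFFF → 4-byte form: 11110xxx 10xxxxxx 10xxxxxx 10xxxxxx.
Binary (21 bits): 011111111101111010100.
Split 3+6+6+6: 011 | 111111 | 101111 | 010100.
Byte 1: 11110011 = 0xF3.
Byte 2: 10111111 = 0xBF.
Byte 3: 10101111 = 0xAF.
Byte 4: 10010100 = 0x94.

F3 BF AF 94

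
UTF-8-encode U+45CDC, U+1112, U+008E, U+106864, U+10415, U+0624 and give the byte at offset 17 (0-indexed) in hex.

0xD8

U+45CDC → 4-byte form F1 85 B3 9C at offsets 0–3.
U+1112 → 3-byte form E1 84 92 at offsets 4–6.
U+008E → 2-byte form C2 8E at offsets 7–8.
U+106864 → 4-byte form F4 86 A1 A4 at offsets 9–12.
U+10415 → 4-byte form F0 90 90 95 at offsets 13–16.
U+0624 → 2-byte form D8 A4 at offsets 17–18.
Offset 17 falls in char 6's range; it's byte 1 of D8 A4 = 0xD8.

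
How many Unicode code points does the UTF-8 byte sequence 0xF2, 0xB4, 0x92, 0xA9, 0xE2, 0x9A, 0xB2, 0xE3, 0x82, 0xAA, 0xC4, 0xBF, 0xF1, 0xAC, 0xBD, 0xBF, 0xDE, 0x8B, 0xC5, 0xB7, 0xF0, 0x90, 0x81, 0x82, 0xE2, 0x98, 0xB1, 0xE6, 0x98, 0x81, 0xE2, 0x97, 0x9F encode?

11

Byte at offset 0: 0xF2 = 11110010 → 4-byte char (#1). Advance 4.
Byte at offset 4: 0xE2 = 11100010 → 3-byte char (#2). Advance 3.
Byte at offset 7: 0xE3 = 11100011 → 3-byte char (#3). Advance 3.
Byte at offset 10: 0xC4 = 11000100 → 2-byte char (#4). Advance 2.
Byte at offset 12: 0xF1 = 11110001 → 4-byte char (#5). Advance 4.
Byte at offset 16: 0xDE = 11011110 → 2-byte char (#6). Advance 2.
Byte at offset 18: 0xC5 = 11000101 → 2-byte char (#7). Advance 2.
Byte at offset 20: 0xF0 = 11110000 → 4-byte char (#8). Advance 4.
Byte at offset 24: 0xE2 = 11100010 → 3-byte char (#9). Advance 3.
Byte at offset 27: 0xE6 = 11100110 → 3-byte char (#10). Advance 3.
Byte at offset 30: 0xE2 = 11100010 → 3-byte char (#11). Advance 3.
Reached end at offset 33 after 11 code points.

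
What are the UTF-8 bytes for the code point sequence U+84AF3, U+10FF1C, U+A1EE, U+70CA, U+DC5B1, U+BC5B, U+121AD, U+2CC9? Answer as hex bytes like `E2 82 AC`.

U+84AF3: 4-byte form → F2 84 AB B3.
U+10FF1C: 4-byte form → F4 8F BC 9C.
U+A1EE: 3-byte form → EA 87 AE.
U+70CA: 3-byte form → E7 83 8A.
U+DC5B1: 4-byte form → F3 9C 96 B1.
U+BC5B: 3-byte form → EB B1 9B.
U+121AD: 4-byte form → F0 92 86 AD.
U+2CC9: 3-byte form → E2 B3 89.
Concatenated (28 bytes): F2 84 AB B3 F4 8F BC 9C EA 87 AE E7 83 8A F3 9C 96 B1 EB B1 9B F0 92 86 AD E2 B3 89.

F2 84 AB B3 F4 8F BC 9C EA 87 AE E7 83 8A F3 9C 96 B1 EB B1 9B F0 92 86 AD E2 B3 89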